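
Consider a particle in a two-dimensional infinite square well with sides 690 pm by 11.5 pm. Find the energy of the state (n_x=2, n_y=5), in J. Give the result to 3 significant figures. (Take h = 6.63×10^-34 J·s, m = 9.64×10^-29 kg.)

For a 2D rectangular well E = (h²/8m)·Σ n_i²/L_i² = (6.63×10^-34)²/(8·9.64×10^-29) · [2²/(690 pm)² + 5²/(11.5 pm)²].
Evaluating gives E = 1.08×10^-16 J.

E = 1.08×10^-16 J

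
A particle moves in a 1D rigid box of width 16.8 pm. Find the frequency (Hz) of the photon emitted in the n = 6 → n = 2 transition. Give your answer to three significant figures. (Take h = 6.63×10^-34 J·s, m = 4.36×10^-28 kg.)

f = 2.16×10^16 Hz

E_1 = h²/(8mL²) = 4.465×10^-19 J and ΔE = (6² − 2²)E_1 = 1.429×10^-17 J.
f = ΔE/h = 1.429×10^-17/6.63×10^-34 = 2.16×10^16 Hz.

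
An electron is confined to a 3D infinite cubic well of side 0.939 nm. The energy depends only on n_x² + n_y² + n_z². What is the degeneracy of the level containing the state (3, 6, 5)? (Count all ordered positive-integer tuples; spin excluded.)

degeneracy = 6

The level has n_x² + n_y² + n_z² = 70. The ordered positive-integer solutions are (3, 5, 6), (3, 6, 5), (5, 3, 6), (5, 6, 3), (6, 3, 5), (6, 5, 3).
That gives 6 states.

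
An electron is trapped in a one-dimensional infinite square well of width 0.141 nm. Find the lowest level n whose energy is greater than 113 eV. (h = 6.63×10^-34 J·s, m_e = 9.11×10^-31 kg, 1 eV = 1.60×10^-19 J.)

n = 3

E_1 = h²/(8m_eL²) = 3.034×10^-18 J = 18.96 eV.
Need n² > 113/18.96 = 5.960, i.e. n > 2.441.
The smallest integer satisfying this is n = 3.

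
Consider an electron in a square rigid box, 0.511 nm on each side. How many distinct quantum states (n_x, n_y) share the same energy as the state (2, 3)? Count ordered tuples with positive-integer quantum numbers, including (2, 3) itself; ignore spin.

The level has n_x² + n_y² = 13. The ordered positive-integer solutions are (2, 3), (3, 2).
That gives 2 states.

degeneracy = 2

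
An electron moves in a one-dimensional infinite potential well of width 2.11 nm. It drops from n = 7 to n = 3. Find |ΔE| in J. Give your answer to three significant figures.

E_1 = h²/(8m_eL²) = 1.353×10^-20 J.
|ΔE| = |7² − 3²|·E_1 = 40·1.353×10^-20 J = 5.41×10^-19 J.

|ΔE| = 5.41×10^-19 J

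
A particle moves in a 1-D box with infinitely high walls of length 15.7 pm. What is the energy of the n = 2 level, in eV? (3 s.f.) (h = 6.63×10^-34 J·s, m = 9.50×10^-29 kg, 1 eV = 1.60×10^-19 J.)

For an infinite well E_n = n²h²/(8mL²), so E_1 = h²/(8mL²) = (6.63×10^-34)²/(8·9.50×10^-29·(1.57×10^-11 m)²) = 2.346×10^-18 J.
Then E_2 = 2²·E_1 = 4·2.346×10^-18 J = 9.384×10^-18 J.
Converting, E_2 = 9.384×10^-18 J / (1.60×10^-19 J/eV) = 58.7 eV.

E_2 = 58.7 eV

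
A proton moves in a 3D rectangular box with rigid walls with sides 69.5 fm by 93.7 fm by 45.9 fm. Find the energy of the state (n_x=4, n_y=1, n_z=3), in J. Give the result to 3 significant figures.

For a 3D rectangular well E = (h²/8m_p)·Σ n_i²/L_i² = (6.626×10^-34)²/(8·1.673×10^-27) · [4²/(69.5 fm)² + 1²/(93.7 fm)² + 3²/(45.9 fm)²].
Evaluating gives E = 2.53×10^-13 J.

E = 2.53×10^-13 J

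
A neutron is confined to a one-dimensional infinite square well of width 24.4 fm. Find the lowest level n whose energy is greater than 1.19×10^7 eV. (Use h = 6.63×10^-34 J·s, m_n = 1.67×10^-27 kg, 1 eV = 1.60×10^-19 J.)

E_1 = h²/(8m_nL²) = 5.526×10^-14 J = 3.454×10^5 eV.
Need n² > 1.19×10^7/3.454×10^5 = 34.45, i.e. n > 5.869.
The smallest integer satisfying this is n = 6.

n = 6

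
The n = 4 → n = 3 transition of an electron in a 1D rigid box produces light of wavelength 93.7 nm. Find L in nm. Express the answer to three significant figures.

L = 0.446 nm

The photon carries ΔE = hc/λ = 6.626×10^-34·2.998×10^8/9.37×10^-8 m = 2.120×10^-18 J.
Since ΔE = (4² − 3²)E_1, E_1 = 3.029×10^-19 J, and L = h/√(8m_eE_1) = 4.46×10^-10 m = 0.446 nm.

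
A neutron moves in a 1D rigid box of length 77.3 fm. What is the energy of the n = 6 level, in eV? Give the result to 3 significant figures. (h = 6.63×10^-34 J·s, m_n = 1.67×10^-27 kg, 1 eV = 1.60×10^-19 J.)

E_6 = 1.24×10^6 eV

For an infinite well E_n = n²h²/(8m_nL²), so E_1 = h²/(8m_nL²) = (6.63×10^-34)²/(8·1.67×10^-27·(7.73×10^-14 m)²) = 5.506×10^-15 J.
Then E_6 = 6²·E_1 = 36·5.506×10^-15 J = 1.982×10^-13 J.
Converting, E_6 = 1.982×10^-13 J / (1.60×10^-19 J/eV) = 1.24×10^6 eV.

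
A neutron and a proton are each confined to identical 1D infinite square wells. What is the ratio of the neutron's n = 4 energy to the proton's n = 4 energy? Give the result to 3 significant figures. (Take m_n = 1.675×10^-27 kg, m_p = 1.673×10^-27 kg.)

0.999

E_n ∝ 1/m at fixed n and L, so the ratio is m_p/m_n = 1.673×10^-27/1.675×10^-27 = 0.999.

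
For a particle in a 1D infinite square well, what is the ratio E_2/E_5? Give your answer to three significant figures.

E_n ∝ n², so E_2/E_5 = 2²/5² = 4/25 = 0.160.

0.160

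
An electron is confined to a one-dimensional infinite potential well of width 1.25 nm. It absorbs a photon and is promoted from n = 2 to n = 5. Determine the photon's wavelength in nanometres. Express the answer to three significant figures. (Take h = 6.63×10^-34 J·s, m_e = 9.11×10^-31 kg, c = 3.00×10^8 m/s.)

λ = 245 nm

E_1 = h²/(8m_eL²) = 3.860×10^-20 J, so ΔE = (5² − 2²)E_1 = 8.106×10^-19 J.
λ = hc/ΔE = (6.63×10^-34·3.00×10^8)/8.106×10^-19 = 2.45×10^-7 m = 245 nm.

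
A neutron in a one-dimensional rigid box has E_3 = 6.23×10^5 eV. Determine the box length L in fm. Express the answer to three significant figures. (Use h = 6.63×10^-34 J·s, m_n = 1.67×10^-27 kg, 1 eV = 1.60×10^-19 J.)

From E_n = n²h²/(8m_nL²), L = n·h/√(8m_nE_n).
E_3 = 6.23×10^5 eV = 9.968×10^-14 J, so L = 3·6.63×10^-34/√(8·1.67×10^-27·9.968×10^-14) = 5.45×10^-14 m = 54.5 fm.

L = 54.5 fm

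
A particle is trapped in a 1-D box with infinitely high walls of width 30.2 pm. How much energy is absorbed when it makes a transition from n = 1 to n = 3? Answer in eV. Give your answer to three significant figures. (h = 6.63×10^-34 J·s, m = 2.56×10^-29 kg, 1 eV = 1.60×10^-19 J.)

E_1 = h²/(8mL²) = 2.353×10^-18 J.
|ΔE| = |1² − 3²|·E_1 = 8·2.353×10^-18 J = 1.882×10^-17 J = 118 eV.

|ΔE| = 118 eV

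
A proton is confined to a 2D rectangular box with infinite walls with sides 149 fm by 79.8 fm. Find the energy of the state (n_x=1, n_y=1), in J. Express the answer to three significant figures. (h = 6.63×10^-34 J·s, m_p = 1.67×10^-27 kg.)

E = 6.65×10^-15 J

For a 2D rectangular well E = (h²/8m_p)·Σ n_i²/L_i² = (6.63×10^-34)²/(8·1.67×10^-27) · [1²/(149 fm)² + 1²/(79.8 fm)²].
Evaluating gives E = 6.65×10^-15 J.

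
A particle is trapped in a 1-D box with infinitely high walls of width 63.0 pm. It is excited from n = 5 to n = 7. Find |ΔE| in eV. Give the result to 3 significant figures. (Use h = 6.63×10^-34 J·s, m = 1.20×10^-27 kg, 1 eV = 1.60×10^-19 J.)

E_1 = h²/(8mL²) = 1.154×10^-20 J.
|ΔE| = |5² − 7²|·E_1 = 24·1.154×10^-20 J = 2.770×10^-19 J = 1.73 eV.

|ΔE| = 1.73 eV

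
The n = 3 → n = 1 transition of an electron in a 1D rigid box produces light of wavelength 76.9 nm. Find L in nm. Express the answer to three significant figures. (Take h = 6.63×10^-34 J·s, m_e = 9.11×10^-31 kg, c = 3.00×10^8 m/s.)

L = 0.432 nm

The photon carries ΔE = hc/λ = 6.63×10^-34·3.00×10^8/7.69×10^-8 m = 2.586×10^-18 J.
Since ΔE = (3² − 1²)E_1, E_1 = 3.232×10^-19 J, and L = h/√(8m_eE_1) = 4.32×10^-10 m = 0.432 nm.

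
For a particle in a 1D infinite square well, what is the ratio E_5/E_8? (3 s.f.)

0.391

E_n ∝ n², so E_5/E_8 = 5²/8² = 25/64 = 0.391.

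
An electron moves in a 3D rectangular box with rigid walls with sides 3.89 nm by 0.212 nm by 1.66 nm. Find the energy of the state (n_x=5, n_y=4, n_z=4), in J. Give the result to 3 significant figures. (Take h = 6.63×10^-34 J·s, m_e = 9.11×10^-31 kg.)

E = 2.19×10^-17 J

For a 3D rectangular well E = (h²/8m_e)·Σ n_i²/L_i² = (6.63×10^-34)²/(8·9.11×10^-31) · [5²/(3.89 nm)² + 4²/(0.212 nm)² + 4²/(1.66 nm)²].
Evaluating gives E = 2.19×10^-17 J.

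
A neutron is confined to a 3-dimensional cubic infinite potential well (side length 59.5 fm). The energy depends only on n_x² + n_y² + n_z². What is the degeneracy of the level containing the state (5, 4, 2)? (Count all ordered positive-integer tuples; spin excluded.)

degeneracy = 6

The level has n_x² + n_y² + n_z² = 45. The ordered positive-integer solutions are (2, 4, 5), (2, 5, 4), (4, 2, 5), (4, 5, 2), (5, 2, 4), (5, 4, 2).
That gives 6 states.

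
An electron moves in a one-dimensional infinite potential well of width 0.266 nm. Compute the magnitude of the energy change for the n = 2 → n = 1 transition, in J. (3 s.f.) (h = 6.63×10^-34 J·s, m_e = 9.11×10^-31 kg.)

|ΔE| = 2.56×10^-18 J

E_1 = h²/(8m_eL²) = 8.524×10^-19 J.
|ΔE| = |2² − 1²|·E_1 = 3·8.524×10^-19 J = 2.56×10^-18 J.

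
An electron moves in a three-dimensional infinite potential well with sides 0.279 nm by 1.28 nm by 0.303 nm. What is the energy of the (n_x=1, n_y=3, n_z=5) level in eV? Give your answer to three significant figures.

E = 109 eV

For a 3D rectangular well E = (h²/8m_e)·Σ n_i²/L_i² = (6.626×10^-34)²/(8·9.109×10^-31) · [1²/(0.279 nm)² + 3²/(1.28 nm)² + 5²/(0.303 nm)²].
Evaluating gives E = 1.751×10^-17 J = 109 eV.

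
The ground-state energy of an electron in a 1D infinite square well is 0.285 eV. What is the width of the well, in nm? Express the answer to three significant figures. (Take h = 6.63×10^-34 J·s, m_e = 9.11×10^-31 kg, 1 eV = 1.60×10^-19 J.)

L = 1.15 nm

From E_n = n²h²/(8m_eL²), L = n·h/√(8m_eE_n).
E_1 = 0.285 eV = 4.560×10^-20 J, so L = 1·6.63×10^-34/√(8·9.11×10^-31·4.560×10^-20) = 1.15×10^-9 m = 1.15 nm.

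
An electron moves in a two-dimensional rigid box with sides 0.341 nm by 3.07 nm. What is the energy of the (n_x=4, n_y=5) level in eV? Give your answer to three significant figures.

For a 2D rectangular well E = (h²/8m_e)·Σ n_i²/L_i² = (6.626×10^-34)²/(8·9.109×10^-31) · [4²/(0.341 nm)² + 5²/(3.07 nm)²].
Evaluating gives E = 8.450×10^-18 J = 52.7 eV.

E = 52.7 eV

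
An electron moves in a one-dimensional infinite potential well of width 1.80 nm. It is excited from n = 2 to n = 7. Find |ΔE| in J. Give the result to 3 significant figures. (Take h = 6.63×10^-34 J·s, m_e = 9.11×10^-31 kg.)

|ΔE| = 8.38×10^-19 J

E_1 = h²/(8m_eL²) = 1.862×10^-20 J.
|ΔE| = |2² − 7²|·E_1 = 45·1.862×10^-20 J = 8.38×10^-19 J.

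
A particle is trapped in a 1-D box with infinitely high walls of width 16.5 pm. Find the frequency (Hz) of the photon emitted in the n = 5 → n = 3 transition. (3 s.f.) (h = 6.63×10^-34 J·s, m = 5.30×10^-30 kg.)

f = 9.19×10^17 Hz

E_1 = h²/(8mL²) = 3.808×10^-17 J and ΔE = (5² − 3²)E_1 = 6.093×10^-16 J.
f = ΔE/h = 6.093×10^-16/6.63×10^-34 = 9.19×10^17 Hz.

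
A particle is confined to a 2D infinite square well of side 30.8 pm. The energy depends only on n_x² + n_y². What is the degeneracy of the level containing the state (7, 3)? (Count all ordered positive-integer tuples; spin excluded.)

The level has n_x² + n_y² = 58. The ordered positive-integer solutions are (3, 7), (7, 3).
That gives 2 states.

degeneracy = 2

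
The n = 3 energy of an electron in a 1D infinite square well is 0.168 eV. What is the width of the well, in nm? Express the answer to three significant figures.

L = 4.49 nm

From E_n = n²h²/(8m_eL²), L = n·h/√(8m_eE_n).
E_3 = 0.168 eV = 2.691×10^-20 J, so L = 3·6.626×10^-34/√(8·9.109×10^-31·2.691×10^-20) = 4.49×10^-9 m = 4.49 nm.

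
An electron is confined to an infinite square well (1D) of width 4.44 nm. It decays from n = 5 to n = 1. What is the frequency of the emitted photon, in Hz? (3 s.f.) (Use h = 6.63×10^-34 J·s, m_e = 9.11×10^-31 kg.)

f = 1.11×10^14 Hz

E_1 = h²/(8m_eL²) = 3.060×10^-21 J and ΔE = (5² − 1²)E_1 = 7.344×10^-20 J.
f = ΔE/h = 7.344×10^-20/6.63×10^-34 = 1.11×10^14 Hz.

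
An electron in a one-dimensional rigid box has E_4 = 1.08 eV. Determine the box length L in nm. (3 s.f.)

L = 2.36 nm

From E_n = n²h²/(8m_eL²), L = n·h/√(8m_eE_n).
E_4 = 1.08 eV = 1.730×10^-19 J, so L = 4·6.626×10^-34/√(8·9.109×10^-31·1.730×10^-19) = 2.36×10^-9 m = 2.36 nm.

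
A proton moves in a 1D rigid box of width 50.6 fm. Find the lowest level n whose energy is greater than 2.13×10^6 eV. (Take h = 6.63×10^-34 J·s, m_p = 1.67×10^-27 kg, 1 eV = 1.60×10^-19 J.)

n = 6

E_1 = h²/(8m_pL²) = 1.285×10^-14 J = 8.031×10^4 eV.
Need n² > 2.13×10^6/8.031×10^4 = 26.52, i.e. n > 5.150.
The smallest integer satisfying this is n = 6.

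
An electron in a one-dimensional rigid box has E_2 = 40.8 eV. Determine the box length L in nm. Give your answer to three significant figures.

From E_n = n²h²/(8m_eL²), L = n·h/√(8m_eE_n).
E_2 = 40.8 eV = 6.536×10^-18 J, so L = 2·6.626×10^-34/√(8·9.109×10^-31·6.536×10^-18) = 1.92×10^-10 m = 0.192 nm.

L = 0.192 nm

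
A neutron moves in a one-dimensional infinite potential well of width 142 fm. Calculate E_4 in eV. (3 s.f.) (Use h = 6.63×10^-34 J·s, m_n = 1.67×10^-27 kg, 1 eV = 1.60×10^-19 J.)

E_4 = 1.63×10^5 eV

For an infinite well E_n = n²h²/(8m_nL²), so E_1 = h²/(8m_nL²) = (6.63×10^-34)²/(8·1.67×10^-27·(1.42×10^-13 m)²) = 1.632×10^-15 J.
Then E_4 = 4²·E_1 = 16·1.632×10^-15 J = 2.611×10^-14 J.
Converting, E_4 = 2.611×10^-14 J / (1.60×10^-19 J/eV) = 1.63×10^5 eV.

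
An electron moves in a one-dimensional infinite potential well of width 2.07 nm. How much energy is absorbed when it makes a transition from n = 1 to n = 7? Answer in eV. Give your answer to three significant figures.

|ΔE| = 4.21 eV

E_1 = h²/(8m_eL²) = 1.406×10^-20 J.
|ΔE| = |1² − 7²|·E_1 = 48·1.406×10^-20 J = 6.749×10^-19 J = 4.21 eV.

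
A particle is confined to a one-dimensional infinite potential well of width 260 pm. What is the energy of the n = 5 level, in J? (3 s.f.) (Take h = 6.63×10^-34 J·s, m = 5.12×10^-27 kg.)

For an infinite well E_n = n²h²/(8mL²), so E_1 = h²/(8mL²) = (6.63×10^-34)²/(8·5.12×10^-27·(2.60×10^-10 m)²) = 1.588×10^-22 J.
Then E_5 = 5²·E_1 = 25·1.588×10^-22 J = 3.97×10^-21 J.

E_5 = 3.97×10^-21 J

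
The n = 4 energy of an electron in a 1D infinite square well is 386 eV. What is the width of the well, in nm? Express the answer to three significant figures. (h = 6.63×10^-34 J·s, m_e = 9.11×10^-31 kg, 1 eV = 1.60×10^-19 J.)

From E_n = n²h²/(8m_eL²), L = n·h/√(8m_eE_n).
E_4 = 386 eV = 6.176×10^-17 J, so L = 4·6.63×10^-34/√(8·9.11×10^-31·6.176×10^-17) = 1.25×10^-10 m = 0.125 nm.

L = 0.125 nm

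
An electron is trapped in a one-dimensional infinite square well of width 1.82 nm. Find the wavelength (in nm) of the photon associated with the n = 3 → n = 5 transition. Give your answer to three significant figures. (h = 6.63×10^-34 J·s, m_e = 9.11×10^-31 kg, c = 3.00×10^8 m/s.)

E_1 = h²/(8m_eL²) = 1.821×10^-20 J, so ΔE = (5² − 3²)E_1 = 2.914×10^-19 J.
λ = hc/ΔE = (6.63×10^-34·3.00×10^8)/2.914×10^-19 = 6.83×10^-7 m = 683 nm.

λ = 683 nm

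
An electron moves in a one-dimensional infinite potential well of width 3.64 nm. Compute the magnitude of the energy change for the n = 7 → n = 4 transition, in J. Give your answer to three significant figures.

|ΔE| = 1.50×10^-19 J

E_1 = h²/(8m_eL²) = 4.547×10^-21 J.
|ΔE| = |7² − 4²|·E_1 = 33·4.547×10^-21 J = 1.50×10^-19 J.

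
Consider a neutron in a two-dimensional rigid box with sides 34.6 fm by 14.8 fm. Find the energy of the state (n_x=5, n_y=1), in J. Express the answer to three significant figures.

For a 2D rectangular well E = (h²/8m_n)·Σ n_i²/L_i² = (6.626×10^-34)²/(8·1.675×10^-27) · [5²/(34.6 fm)² + 1²/(14.8 fm)²].
Evaluating gives E = 8.34×10^-13 J.

E = 8.34×10^-13 J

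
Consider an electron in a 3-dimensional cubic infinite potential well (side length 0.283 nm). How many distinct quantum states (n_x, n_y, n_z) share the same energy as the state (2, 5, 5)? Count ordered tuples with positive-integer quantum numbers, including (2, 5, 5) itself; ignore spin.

The level has n_x² + n_y² + n_z² = 54. The ordered positive-integer solutions are (1, 2, 7), (1, 7, 2), (2, 1, 7), (2, 5, 5), (2, 7, 1), (3, 3, 6), (3, 6, 3), (5, 2, 5), (5, 5, 2), (6, 3, 3), (7, 1, 2), (7, 2, 1).
That gives 12 states.

degeneracy = 12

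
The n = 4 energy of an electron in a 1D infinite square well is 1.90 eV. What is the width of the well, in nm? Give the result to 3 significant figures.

From E_n = n²h²/(8m_eL²), L = n·h/√(8m_eE_n).
E_4 = 1.90 eV = 3.044×10^-19 J, so L = 4·6.626×10^-34/√(8·9.109×10^-31·3.044×10^-19) = 1.78×10^-9 m = 1.78 nm.

L = 1.78 nm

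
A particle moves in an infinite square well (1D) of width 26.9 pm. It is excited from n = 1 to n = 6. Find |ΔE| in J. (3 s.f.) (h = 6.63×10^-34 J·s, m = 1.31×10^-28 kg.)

|ΔE| = 2.03×10^-17 J

E_1 = h²/(8mL²) = 5.796×10^-19 J.
|ΔE| = |1² − 6²|·E_1 = 35·5.796×10^-19 J = 2.03×10^-17 J.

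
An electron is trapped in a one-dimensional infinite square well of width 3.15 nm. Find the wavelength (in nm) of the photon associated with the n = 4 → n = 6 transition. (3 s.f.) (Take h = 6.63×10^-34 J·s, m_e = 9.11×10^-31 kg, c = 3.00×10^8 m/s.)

E_1 = h²/(8m_eL²) = 6.079×10^-21 J, so ΔE = (6² − 4²)E_1 = 1.216×10^-19 J.
λ = hc/ΔE = (6.63×10^-34·3.00×10^8)/1.216×10^-19 = 1.64×10^-6 m = 1.64×10^3 nm.

λ = 1.64×10^3 nm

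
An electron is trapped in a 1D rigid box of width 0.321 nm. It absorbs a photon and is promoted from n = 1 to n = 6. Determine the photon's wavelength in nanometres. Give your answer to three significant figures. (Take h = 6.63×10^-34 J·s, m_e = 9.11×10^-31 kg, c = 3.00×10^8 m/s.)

λ = 9.71 nm

E_1 = h²/(8m_eL²) = 5.853×10^-19 J, so ΔE = (6² − 1²)E_1 = 2.049×10^-17 J.
λ = hc/ΔE = (6.63×10^-34·3.00×10^8)/2.049×10^-17 = 9.71×10^-9 m = 9.71 nm.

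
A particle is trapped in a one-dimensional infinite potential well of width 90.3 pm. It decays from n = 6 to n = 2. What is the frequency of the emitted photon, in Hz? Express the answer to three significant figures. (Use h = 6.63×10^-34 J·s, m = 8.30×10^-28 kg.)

E_1 = h²/(8mL²) = 8.119×10^-21 J and ΔE = (6² − 2²)E_1 = 2.598×10^-19 J.
f = ΔE/h = 2.598×10^-19/6.63×10^-34 = 3.92×10^14 Hz.

f = 3.92×10^14 Hz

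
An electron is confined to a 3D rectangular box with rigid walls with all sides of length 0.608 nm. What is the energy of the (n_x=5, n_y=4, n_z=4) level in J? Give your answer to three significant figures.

For a 3D rectangular well E = (h²/8m_e)·Σ n_i²/L_i² = (6.626×10^-34)²/(8·9.109×10^-31) · [5²/(0.608 nm)² + 4²/(0.608 nm)² + 4²/(0.608 nm)²].
Evaluating gives E = 9.29×10^-18 J.

E = 9.29×10^-18 J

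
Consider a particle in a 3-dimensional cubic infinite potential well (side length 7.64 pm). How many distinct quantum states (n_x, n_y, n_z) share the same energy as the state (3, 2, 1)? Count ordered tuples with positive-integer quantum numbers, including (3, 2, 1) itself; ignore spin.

degeneracy = 6

The level has n_x² + n_y² + n_z² = 14. The ordered positive-integer solutions are (1, 2, 3), (1, 3, 2), (2, 1, 3), (2, 3, 1), (3, 1, 2), (3, 2, 1).
That gives 6 states.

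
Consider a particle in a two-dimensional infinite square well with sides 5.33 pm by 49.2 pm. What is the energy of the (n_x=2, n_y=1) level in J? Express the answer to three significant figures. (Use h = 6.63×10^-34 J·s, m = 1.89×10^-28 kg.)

E = 4.11×10^-17 J

For a 2D rectangular well E = (h²/8m)·Σ n_i²/L_i² = (6.63×10^-34)²/(8·1.89×10^-28) · [2²/(5.33 pm)² + 1²/(49.2 pm)²].
Evaluating gives E = 4.11×10^-17 J.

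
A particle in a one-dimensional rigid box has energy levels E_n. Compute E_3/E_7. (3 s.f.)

0.184

E_n ∝ n², so E_3/E_7 = 3²/7² = 9/49 = 0.184.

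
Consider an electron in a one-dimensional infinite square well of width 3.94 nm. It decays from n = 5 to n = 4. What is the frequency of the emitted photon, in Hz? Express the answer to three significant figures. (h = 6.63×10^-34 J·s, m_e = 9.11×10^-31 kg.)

E_1 = h²/(8m_eL²) = 3.885×10^-21 J and ΔE = (5² − 4²)E_1 = 3.497×10^-20 J.
f = ΔE/h = 3.497×10^-20/6.63×10^-34 = 5.27×10^13 Hz.

f = 5.27×10^13 Hz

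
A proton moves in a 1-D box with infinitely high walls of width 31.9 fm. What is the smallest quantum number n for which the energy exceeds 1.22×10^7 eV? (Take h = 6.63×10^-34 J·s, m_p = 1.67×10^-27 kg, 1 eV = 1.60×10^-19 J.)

n = 8

E_1 = h²/(8m_pL²) = 3.233×10^-14 J = 2.021×10^5 eV.
Need n² > 1.22×10^7/2.021×10^5 = 60.37, i.e. n > 7.770.
The smallest integer satisfying this is n = 8.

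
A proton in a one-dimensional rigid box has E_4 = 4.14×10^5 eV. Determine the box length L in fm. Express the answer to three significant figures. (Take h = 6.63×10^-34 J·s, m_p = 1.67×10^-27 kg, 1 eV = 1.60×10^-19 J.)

From E_n = n²h²/(8m_pL²), L = n·h/√(8m_pE_n).
E_4 = 4.14×10^5 eV = 6.624×10^-14 J, so L = 4·6.63×10^-34/√(8·1.67×10^-27·6.624×10^-14) = 8.91×10^-14 m = 89.1 fm.

L = 89.1 fm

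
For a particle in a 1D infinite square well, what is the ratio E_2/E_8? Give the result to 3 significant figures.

E_n ∝ n², so E_2/E_8 = 2²/8² = 4/64 = 0.0625.

0.0625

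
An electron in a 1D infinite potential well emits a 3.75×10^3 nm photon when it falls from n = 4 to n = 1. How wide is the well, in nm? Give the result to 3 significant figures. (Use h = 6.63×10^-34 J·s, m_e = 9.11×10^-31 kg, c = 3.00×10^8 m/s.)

The photon carries ΔE = hc/λ = 6.63×10^-34·3.00×10^8/3.75×10^-6 m = 5.304×10^-20 J.
Since ΔE = (4² − 1²)E_1, E_1 = 3.536×10^-21 J, and L = h/√(8m_eE_1) = 4.13×10^-9 m = 4.13 nm.

L = 4.13 nm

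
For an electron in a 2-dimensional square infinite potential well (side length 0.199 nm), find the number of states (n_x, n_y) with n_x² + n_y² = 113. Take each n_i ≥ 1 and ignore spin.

degeneracy = 2

The level has n_x² + n_y² = 113. The ordered positive-integer solutions are (7, 8), (8, 7).
That gives 2 states.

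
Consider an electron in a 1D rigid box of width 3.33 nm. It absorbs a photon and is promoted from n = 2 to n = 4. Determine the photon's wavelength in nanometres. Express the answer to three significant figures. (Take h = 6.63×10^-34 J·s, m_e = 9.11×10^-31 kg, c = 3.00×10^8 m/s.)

E_1 = h²/(8m_eL²) = 5.439×10^-21 J, so ΔE = (4² − 2²)E_1 = 6.527×10^-20 J.
λ = hc/ΔE = (6.63×10^-34·3.00×10^8)/6.527×10^-20 = 3.05×10^-6 m = 3.05×10^3 nm.

λ = 3.05×10^3 nm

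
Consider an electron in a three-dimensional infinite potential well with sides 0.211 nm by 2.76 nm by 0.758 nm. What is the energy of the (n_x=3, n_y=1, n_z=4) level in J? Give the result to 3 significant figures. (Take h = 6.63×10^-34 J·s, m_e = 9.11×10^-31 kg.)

E = 1.39×10^-17 J

For a 3D rectangular well E = (h²/8m_e)·Σ n_i²/L_i² = (6.63×10^-34)²/(8·9.11×10^-31) · [3²/(0.211 nm)² + 1²/(2.76 nm)² + 4²/(0.758 nm)²].
Evaluating gives E = 1.39×10^-17 J.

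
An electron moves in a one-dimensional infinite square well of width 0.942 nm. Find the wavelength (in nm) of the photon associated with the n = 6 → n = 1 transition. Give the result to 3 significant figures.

E_1 = h²/(8m_eL²) = 6.790×10^-20 J, so ΔE = (6² − 1²)E_1 = 2.377×10^-18 J.
λ = hc/ΔE = (6.626×10^-34·2.998×10^8)/2.377×10^-18 = 8.36×10^-8 m = 83.6 nm.

λ = 83.6 nm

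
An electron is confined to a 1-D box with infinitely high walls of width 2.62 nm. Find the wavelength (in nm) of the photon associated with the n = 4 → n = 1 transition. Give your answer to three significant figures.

λ = 1.51×10^3 nm

E_1 = h²/(8m_eL²) = 8.777×10^-21 J, so ΔE = (4² − 1²)E_1 = 1.317×10^-19 J.
λ = hc/ΔE = (6.626×10^-34·2.998×10^8)/1.317×10^-19 = 1.51×10^-6 m = 1.51×10^3 nm.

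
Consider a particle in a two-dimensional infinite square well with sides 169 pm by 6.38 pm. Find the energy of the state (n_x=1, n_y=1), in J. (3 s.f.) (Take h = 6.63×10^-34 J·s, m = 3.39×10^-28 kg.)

For a 2D rectangular well E = (h²/8m)·Σ n_i²/L_i² = (6.63×10^-34)²/(8·3.39×10^-28) · [1²/(169 pm)² + 1²/(6.38 pm)²].
Evaluating gives E = 3.99×10^-18 J.

E = 3.99×10^-18 J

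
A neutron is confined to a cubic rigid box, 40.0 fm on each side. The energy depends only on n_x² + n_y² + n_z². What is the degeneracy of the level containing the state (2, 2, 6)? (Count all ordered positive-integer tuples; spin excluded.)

The level has n_x² + n_y² + n_z² = 44. The ordered positive-integer solutions are (2, 2, 6), (2, 6, 2), (6, 2, 2).
That gives 3 states.

degeneracy = 3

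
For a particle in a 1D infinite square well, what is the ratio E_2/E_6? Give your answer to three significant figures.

0.111

E_n ∝ n², so E_2/E_6 = 2²/6² = 4/36 = 0.111.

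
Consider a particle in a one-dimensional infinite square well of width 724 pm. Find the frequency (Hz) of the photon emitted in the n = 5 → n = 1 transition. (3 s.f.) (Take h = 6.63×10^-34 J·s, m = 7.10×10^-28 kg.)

E_1 = h²/(8mL²) = 1.476×10^-22 J and ΔE = (5² − 1²)E_1 = 3.542×10^-21 J.
f = ΔE/h = 3.542×10^-21/6.63×10^-34 = 5.34×10^12 Hz.

f = 5.34×10^12 Hz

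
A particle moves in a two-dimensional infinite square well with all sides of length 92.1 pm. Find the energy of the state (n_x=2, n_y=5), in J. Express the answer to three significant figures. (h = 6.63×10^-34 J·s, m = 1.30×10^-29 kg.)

E = 1.45×10^-17 J

For a 2D rectangular well E = (h²/8m)·Σ n_i²/L_i² = (6.63×10^-34)²/(8·1.30×10^-29) · [2²/(92.1 pm)² + 5²/(92.1 pm)²].
Evaluating gives E = 1.45×10^-17 J.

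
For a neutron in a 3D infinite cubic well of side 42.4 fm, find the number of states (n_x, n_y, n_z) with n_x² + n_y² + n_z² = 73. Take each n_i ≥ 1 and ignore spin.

The level has n_x² + n_y² + n_z² = 73. The ordered positive-integer solutions are (1, 6, 6), (6, 1, 6), (6, 6, 1).
That gives 3 states.

degeneracy = 3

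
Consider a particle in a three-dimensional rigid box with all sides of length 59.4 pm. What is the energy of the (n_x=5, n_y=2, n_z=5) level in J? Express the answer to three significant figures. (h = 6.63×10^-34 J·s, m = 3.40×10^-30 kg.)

For a 3D rectangular well E = (h²/8m)·Σ n_i²/L_i² = (6.63×10^-34)²/(8·3.40×10^-30) · [5²/(59.4 pm)² + 2²/(59.4 pm)² + 5²/(59.4 pm)²].
Evaluating gives E = 2.47×10^-16 J.

E = 2.47×10^-16 J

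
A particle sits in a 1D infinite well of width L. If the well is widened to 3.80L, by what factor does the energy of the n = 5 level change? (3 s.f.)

E_n ∝ 1/L², so the energy scales by 1/3.80² = 0.0693.

0.0693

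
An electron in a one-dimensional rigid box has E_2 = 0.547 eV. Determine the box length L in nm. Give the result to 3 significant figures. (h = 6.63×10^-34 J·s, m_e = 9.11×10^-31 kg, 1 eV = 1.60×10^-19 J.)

L = 1.66 nm

From E_n = n²h²/(8m_eL²), L = n·h/√(8m_eE_n).
E_2 = 0.547 eV = 8.752×10^-20 J, so L = 2·6.63×10^-34/√(8·9.11×10^-31·8.752×10^-20) = 1.66×10^-9 m = 1.66 nm.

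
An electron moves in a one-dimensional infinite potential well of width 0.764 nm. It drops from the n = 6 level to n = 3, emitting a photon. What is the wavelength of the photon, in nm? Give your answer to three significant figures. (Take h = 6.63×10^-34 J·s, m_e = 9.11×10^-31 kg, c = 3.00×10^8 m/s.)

E_1 = h²/(8m_eL²) = 1.033×10^-19 J, so ΔE = (6² − 3²)E_1 = 2.789×10^-18 J.
λ = hc/ΔE = (6.63×10^-34·3.00×10^8)/2.789×10^-18 = 7.13×10^-8 m = 71.3 nm.

λ = 71.3 nm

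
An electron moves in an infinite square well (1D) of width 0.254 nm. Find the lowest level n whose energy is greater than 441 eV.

n = 9

E_1 = h²/(8m_eL²) = 9.338×10^-19 J = 5.829 eV.
Need n² > 441/5.829 = 75.66, i.e. n > 8.698.
The smallest integer satisfying this is n = 9.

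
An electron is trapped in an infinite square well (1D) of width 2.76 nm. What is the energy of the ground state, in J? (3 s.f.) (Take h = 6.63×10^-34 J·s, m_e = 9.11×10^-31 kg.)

For an infinite well E_n = n²h²/(8m_eL²), so E_1 = h²/(8m_eL²) = (6.63×10^-34)²/(8·9.11×10^-31·(2.76×10^-9 m)²) = 7.918×10^-21 J.

E_1 = 7.92×10^-21 J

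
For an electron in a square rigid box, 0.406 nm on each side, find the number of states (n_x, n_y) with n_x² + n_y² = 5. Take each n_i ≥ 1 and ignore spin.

degeneracy = 2

The level has n_x² + n_y² = 5. The ordered positive-integer solutions are (1, 2), (2, 1).
That gives 2 states.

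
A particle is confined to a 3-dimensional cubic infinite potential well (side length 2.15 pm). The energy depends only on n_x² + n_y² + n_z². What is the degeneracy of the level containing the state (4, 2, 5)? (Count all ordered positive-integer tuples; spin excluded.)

The level has n_x² + n_y² + n_z² = 45. The ordered positive-integer solutions are (2, 4, 5), (2, 5, 4), (4, 2, 5), (4, 5, 2), (5, 2, 4), (5, 4, 2).
That gives 6 states.

degeneracy = 6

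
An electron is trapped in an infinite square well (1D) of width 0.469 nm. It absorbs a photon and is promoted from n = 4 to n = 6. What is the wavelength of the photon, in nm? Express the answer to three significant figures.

E_1 = h²/(8m_eL²) = 2.739×10^-19 J, so ΔE = (6² − 4²)E_1 = 5.478×10^-18 J.
λ = hc/ΔE = (6.626×10^-34·2.998×10^8)/5.478×10^-18 = 3.63×10^-8 m = 36.3 nm.

λ = 36.3 nm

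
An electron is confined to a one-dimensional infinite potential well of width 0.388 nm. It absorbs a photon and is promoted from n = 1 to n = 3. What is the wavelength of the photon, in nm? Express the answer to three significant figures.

E_1 = h²/(8m_eL²) = 4.002×10^-19 J, so ΔE = (3² − 1²)E_1 = 3.202×10^-18 J.
λ = hc/ΔE = (6.626×10^-34·2.998×10^8)/3.202×10^-18 = 6.20×10^-8 m = 62.0 nm.

λ = 62.0 nm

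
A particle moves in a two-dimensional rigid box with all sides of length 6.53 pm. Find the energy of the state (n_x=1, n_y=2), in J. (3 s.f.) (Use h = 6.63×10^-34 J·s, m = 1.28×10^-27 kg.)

E = 5.03×10^-18 J

For a 2D rectangular well E = (h²/8m)·Σ n_i²/L_i² = (6.63×10^-34)²/(8·1.28×10^-27) · [1²/(6.53 pm)² + 2²/(6.53 pm)²].
Evaluating gives E = 5.03×10^-18 J.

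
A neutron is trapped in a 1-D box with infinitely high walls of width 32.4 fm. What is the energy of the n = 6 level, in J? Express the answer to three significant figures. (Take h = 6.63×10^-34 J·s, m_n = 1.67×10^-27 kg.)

For an infinite well E_n = n²h²/(8m_nL²), so E_1 = h²/(8m_nL²) = (6.63×10^-34)²/(8·1.67×10^-27·(3.24×10^-14 m)²) = 3.134×10^-14 J.
Then E_6 = 6²·E_1 = 36·3.134×10^-14 J = 1.13×10^-12 J.

E_6 = 1.13×10^-12 J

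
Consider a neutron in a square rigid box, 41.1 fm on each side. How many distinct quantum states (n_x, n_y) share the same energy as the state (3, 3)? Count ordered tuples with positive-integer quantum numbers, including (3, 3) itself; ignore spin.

degeneracy = 1

The level has n_x² + n_y² = 18. The ordered positive-integer solutions are (3, 3).
That gives 1 state.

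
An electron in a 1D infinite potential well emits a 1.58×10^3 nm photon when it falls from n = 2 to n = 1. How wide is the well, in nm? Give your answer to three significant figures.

The photon carries ΔE = hc/λ = 6.626×10^-34·2.998×10^8/1.58×10^-6 m = 1.257×10^-19 J.
Since ΔE = (2² − 1²)E_1, E_1 = 4.190×10^-20 J, and L = h/√(8m_eE_1) = 1.20×10^-9 m = 1.20 nm.

L = 1.20 nm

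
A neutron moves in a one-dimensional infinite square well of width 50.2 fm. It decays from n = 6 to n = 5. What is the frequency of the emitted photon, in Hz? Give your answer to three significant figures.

f = 2.16×10^20 Hz

E_1 = h²/(8m_nL²) = 1.300×10^-14 J and ΔE = (6² − 5²)E_1 = 1.430×10^-13 J.
f = ΔE/h = 1.430×10^-13/6.626×10^-34 = 2.16×10^20 Hz.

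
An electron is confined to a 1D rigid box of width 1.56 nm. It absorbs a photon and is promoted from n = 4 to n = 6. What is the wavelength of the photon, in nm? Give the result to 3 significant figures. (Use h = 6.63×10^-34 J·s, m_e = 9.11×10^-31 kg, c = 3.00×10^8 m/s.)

E_1 = h²/(8m_eL²) = 2.478×10^-20 J, so ΔE = (6² − 4²)E_1 = 4.956×10^-19 J.
λ = hc/ΔE = (6.63×10^-34·3.00×10^8)/4.956×10^-19 = 4.01×10^-7 m = 401 nm.

λ = 401 nm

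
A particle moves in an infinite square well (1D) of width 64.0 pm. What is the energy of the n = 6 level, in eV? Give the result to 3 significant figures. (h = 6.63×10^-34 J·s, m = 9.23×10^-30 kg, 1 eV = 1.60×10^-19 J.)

For an infinite well E_n = n²h²/(8mL²), so E_1 = h²/(8mL²) = (6.63×10^-34)²/(8·9.23×10^-30·(6.40×10^-11 m)²) = 1.453×10^-18 J.
Then E_6 = 6²·E_1 = 36·1.453×10^-18 J = 5.231×10^-17 J.
Converting, E_6 = 5.231×10^-17 J / (1.60×10^-19 J/eV) = 327 eV.

E_6 = 327 eV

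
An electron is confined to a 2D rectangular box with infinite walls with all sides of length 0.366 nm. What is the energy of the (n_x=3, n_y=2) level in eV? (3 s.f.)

For a 2D rectangular well E = (h²/8m_e)·Σ n_i²/L_i² = (6.626×10^-34)²/(8·9.109×10^-31) · [3²/(0.366 nm)² + 2²/(0.366 nm)²].
Evaluating gives E = 5.847×10^-18 J = 36.5 eV.

E = 36.5 eV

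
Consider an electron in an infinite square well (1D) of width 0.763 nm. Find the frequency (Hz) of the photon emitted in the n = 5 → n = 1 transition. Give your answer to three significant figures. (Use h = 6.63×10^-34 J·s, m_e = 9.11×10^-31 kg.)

E_1 = h²/(8m_eL²) = 1.036×10^-19 J and ΔE = (5² − 1²)E_1 = 2.486×10^-18 J.
f = ΔE/h = 2.486×10^-18/6.63×10^-34 = 3.75×10^15 Hz.

f = 3.75×10^15 Hz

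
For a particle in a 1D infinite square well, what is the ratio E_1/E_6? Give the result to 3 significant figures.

E_n ∝ n², so E_1/E_6 = 1²/6² = 1/36 = 0.0278.

0.0278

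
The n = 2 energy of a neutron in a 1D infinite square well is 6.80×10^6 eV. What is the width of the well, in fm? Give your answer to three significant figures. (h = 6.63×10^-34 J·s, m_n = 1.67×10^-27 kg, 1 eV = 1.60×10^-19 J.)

From E_n = n²h²/(8m_nL²), L = n·h/√(8m_nE_n).
E_2 = 6.80×10^6 eV = 1.088×10^-12 J, so L = 2·6.63×10^-34/√(8·1.67×10^-27·1.088×10^-12) = 1.10×10^-14 m = 11.0 fm.

L = 11.0 fm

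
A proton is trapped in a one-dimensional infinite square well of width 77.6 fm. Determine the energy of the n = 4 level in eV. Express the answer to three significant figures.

E_4 = 5.44×10^5 eV

For an infinite well E_n = n²h²/(8m_pL²), so E_1 = h²/(8m_pL²) = (6.626×10^-34)²/(8·1.673×10^-27·(7.76×10^-14 m)²) = 5.447×10^-15 J.
Then E_4 = 4²·E_1 = 16·5.447×10^-15 J = 8.715×10^-14 J.
Converting, E_4 = 8.715×10^-14 J / (1.602×10^-19 J/eV) = 5.44×10^5 eV.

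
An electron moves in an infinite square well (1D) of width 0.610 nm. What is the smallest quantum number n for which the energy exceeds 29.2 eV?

n = 6

E_1 = h²/(8m_eL²) = 1.619×10^-19 J = 1.011 eV.
Need n² > 29.2/1.011 = 28.88, i.e. n > 5.374.
The smallest integer satisfying this is n = 6.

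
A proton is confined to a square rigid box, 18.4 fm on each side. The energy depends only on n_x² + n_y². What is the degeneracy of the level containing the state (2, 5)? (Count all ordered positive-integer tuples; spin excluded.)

The level has n_x² + n_y² = 29. The ordered positive-integer solutions are (2, 5), (5, 2).
That gives 2 states.

degeneracy = 2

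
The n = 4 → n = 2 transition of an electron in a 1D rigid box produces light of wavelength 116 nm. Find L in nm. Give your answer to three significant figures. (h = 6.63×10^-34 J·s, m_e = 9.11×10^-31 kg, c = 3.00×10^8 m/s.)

The photon carries ΔE = hc/λ = 6.63×10^-34·3.00×10^8/1.16×10^-7 m = 1.715×10^-18 J.
Since ΔE = (4² − 2²)E_1, E_1 = 1.429×10^-19 J, and L = h/√(8m_eE_1) = 6.50×10^-10 m = 0.650 nm.

L = 0.650 nm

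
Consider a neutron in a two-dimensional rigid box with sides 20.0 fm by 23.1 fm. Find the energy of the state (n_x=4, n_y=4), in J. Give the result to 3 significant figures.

For a 2D rectangular well E = (h²/8m_n)·Σ n_i²/L_i² = (6.626×10^-34)²/(8·1.675×10^-27) · [4²/(20.0 fm)² + 4²/(23.1 fm)²].
Evaluating gives E = 2.29×10^-12 J.

E = 2.29×10^-12 J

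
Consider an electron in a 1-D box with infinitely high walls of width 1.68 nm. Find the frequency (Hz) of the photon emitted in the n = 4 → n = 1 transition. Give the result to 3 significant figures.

E_1 = h²/(8m_eL²) = 2.135×10^-20 J and ΔE = (4² − 1²)E_1 = 3.202×10^-19 J.
f = ΔE/h = 3.202×10^-19/6.626×10^-34 = 4.83×10^14 Hz.

f = 4.83×10^14 Hz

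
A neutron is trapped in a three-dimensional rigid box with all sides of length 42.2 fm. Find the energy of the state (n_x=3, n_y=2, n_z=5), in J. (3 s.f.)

E = 6.99×10^-13 J

For a 3D rectangular well E = (h²/8m_n)·Σ n_i²/L_i² = (6.626×10^-34)²/(8·1.675×10^-27) · [3²/(42.2 fm)² + 2²/(42.2 fm)² + 5²/(42.2 fm)²].
Evaluating gives E = 6.99×10^-13 J.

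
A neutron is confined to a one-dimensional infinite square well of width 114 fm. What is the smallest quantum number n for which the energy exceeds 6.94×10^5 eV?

E_1 = h²/(8m_nL²) = 2.521×10^-15 J = 1.574×10^4 eV.
Need n² > 6.94×10^5/1.574×10^4 = 44.09, i.e. n > 6.640.
The smallest integer satisfying this is n = 7.

n = 7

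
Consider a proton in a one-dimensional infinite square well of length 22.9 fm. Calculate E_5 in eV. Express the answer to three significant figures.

E_5 = 9.76×10^6 eV

For an infinite well E_n = n²h²/(8m_pL²), so E_1 = h²/(8m_pL²) = (6.626×10^-34)²/(8·1.673×10^-27·(2.29×10^-14 m)²) = 6.255×10^-14 J.
Then E_5 = 5²·E_1 = 25·6.255×10^-14 J = 1.564×10^-12 J.
Converting, E_5 = 1.564×10^-12 J / (1.602×10^-19 J/eV) = 9.76×10^6 eV.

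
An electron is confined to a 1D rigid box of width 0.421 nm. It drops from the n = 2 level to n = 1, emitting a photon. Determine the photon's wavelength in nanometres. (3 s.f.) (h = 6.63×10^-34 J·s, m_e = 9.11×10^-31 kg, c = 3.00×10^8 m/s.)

E_1 = h²/(8m_eL²) = 3.403×10^-19 J, so ΔE = (2² − 1²)E_1 = 1.021×10^-18 J.
λ = hc/ΔE = (6.63×10^-34·3.00×10^8)/1.021×10^-18 = 1.95×10^-7 m = 195 nm.

λ = 195 nm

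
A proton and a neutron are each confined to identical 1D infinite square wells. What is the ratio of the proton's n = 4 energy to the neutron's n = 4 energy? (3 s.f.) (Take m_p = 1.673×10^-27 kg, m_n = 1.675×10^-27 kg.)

1.00

E_n ∝ 1/m at fixed n and L, so the ratio is m_n/m_p = 1.675×10^-27/1.673×10^-27 = 1.00.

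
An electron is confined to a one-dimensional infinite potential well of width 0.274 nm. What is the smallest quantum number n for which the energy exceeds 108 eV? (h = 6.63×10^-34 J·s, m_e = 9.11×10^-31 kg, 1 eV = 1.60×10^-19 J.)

n = 5

E_1 = h²/(8m_eL²) = 8.034×10^-19 J = 5.021 eV.
Need n² > 108/5.021 = 21.51, i.e. n > 4.638.
The smallest integer satisfying this is n = 5.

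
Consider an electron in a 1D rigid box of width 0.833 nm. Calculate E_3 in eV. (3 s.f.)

E_3 = 4.88 eV

For an infinite well E_n = n²h²/(8m_eL²), so E_1 = h²/(8m_eL²) = (6.626×10^-34)²/(8·9.109×10^-31·(8.33×10^-10 m)²) = 8.683×10^-20 J.
Then E_3 = 3²·E_1 = 9·8.683×10^-20 J = 7.815×10^-19 J.
Converting, E_3 = 7.815×10^-19 J / (1.602×10^-19 J/eV) = 4.88 eV.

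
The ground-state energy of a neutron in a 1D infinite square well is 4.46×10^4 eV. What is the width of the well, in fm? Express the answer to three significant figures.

L = 67.7 fm

From E_n = n²h²/(8m_nL²), L = n·h/√(8m_nE_n).
E_1 = 4.46×10^4 eV = 7.145×10^-15 J, so L = 1·6.626×10^-34/√(8·1.675×10^-27·7.145×10^-15) = 6.77×10^-14 m = 67.7 fm.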